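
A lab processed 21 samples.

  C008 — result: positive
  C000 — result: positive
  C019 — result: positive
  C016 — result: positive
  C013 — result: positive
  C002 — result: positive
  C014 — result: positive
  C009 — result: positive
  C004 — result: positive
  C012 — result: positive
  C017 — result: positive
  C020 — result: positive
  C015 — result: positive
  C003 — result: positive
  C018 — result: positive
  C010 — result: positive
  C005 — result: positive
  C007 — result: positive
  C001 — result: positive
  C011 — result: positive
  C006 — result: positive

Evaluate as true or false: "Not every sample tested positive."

False

The determiner here denotes the relation: A ⊄ B (|A ∖ B| ≥ 1).
|A| = 21, |A ∩ B| = 21, |A ∖ B| = 0.
So the statement is false.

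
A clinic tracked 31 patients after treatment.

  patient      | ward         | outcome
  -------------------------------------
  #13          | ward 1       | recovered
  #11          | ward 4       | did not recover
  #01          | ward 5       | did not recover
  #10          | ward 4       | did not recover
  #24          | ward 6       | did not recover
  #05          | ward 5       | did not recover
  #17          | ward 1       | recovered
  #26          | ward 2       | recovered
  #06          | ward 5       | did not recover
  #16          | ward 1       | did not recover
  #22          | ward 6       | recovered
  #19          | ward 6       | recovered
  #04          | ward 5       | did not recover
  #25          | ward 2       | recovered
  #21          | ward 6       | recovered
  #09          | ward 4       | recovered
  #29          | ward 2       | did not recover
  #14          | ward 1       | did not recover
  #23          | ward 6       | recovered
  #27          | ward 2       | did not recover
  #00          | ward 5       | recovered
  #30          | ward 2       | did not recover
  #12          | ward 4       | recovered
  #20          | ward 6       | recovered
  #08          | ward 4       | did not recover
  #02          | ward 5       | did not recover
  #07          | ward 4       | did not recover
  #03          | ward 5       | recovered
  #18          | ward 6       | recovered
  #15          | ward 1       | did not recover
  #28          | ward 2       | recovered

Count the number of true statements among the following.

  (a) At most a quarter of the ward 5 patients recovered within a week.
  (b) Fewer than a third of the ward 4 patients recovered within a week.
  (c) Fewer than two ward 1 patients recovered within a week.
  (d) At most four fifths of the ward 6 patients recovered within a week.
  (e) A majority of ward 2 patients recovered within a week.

0

(a) ward 5: |A| = 7, |A ∩ B| = 2; needs |A ∩ B| / |A| ≤ 1/4 — false.
(b) ward 4: |A| = 6, |A ∩ B| = 2; needs |A ∩ B| / |A| < 1/3 — false.
(c) ward 1: |A| = 5, |A ∩ B| = 2; needs |A ∩ B| < 2 — false.
(d) ward 6: |A| = 7, |A ∩ B| = 6; needs |A ∩ B| / |A| ≤ 4/5 — false.
(e) ward 2: |A| = 6, |A ∩ B| = 3; needs |A ∩ B| > |A ∖ B| — false.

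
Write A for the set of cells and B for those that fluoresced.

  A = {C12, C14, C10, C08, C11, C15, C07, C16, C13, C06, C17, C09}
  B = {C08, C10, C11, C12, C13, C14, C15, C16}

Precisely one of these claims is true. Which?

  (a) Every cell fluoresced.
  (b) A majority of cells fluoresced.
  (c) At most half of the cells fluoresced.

(b)

|A| = 12, |A ∩ B| = 8, |A ∖ B| = 4.
(a) requires A ⊆ B, i.e. every element of A is in B (|A ∖ B| = 0): false.
(b) requires |A ∩ B| > |A ∖ B|: true.
(c) requires |A ∩ B| ≤ |A ∖ B|: false.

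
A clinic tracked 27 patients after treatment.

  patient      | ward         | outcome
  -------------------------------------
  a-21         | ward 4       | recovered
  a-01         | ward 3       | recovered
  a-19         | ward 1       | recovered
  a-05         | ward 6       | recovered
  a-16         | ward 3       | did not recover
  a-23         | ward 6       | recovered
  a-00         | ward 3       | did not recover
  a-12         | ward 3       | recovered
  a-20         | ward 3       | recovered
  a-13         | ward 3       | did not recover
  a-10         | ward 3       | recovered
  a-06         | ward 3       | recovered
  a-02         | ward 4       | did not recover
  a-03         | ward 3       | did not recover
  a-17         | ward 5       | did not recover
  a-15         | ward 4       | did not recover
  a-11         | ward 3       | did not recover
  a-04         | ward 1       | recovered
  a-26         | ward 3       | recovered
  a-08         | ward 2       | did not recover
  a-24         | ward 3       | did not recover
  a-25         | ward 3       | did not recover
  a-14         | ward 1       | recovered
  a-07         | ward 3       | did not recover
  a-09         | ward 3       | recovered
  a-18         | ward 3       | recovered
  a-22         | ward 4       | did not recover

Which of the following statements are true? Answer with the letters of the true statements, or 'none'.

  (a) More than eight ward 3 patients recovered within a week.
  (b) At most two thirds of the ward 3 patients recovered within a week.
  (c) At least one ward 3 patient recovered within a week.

|A| = 16, |A ∩ B| = 8, |A ∖ B| = 8.
(a) |A ∩ B| > 8: fails.
(b) |A ∩ B| / |A| ≤ 2/3: holds.
(c) A ∩ B ≠ ∅ (|A ∩ B| ≥ 1): holds.

(b), (c)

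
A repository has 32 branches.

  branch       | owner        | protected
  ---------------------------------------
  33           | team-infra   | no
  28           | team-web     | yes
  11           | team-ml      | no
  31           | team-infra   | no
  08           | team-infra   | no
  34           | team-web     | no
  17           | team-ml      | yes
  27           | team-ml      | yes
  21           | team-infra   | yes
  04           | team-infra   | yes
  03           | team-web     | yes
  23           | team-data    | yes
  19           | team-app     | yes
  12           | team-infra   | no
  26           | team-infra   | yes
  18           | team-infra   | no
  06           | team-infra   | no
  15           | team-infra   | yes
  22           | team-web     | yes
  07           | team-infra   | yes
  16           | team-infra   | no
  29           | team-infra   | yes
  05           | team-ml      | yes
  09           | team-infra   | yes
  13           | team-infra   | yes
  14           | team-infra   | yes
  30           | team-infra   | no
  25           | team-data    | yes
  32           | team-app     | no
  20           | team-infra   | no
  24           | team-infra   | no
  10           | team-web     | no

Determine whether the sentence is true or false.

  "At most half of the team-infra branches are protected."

Truth condition: |A ∩ B| ≤ |A ∖ B|.
|A| = 19, |A ∩ B| = 9, |A ∖ B| = 10.
9 < 10, so the statement is true.

True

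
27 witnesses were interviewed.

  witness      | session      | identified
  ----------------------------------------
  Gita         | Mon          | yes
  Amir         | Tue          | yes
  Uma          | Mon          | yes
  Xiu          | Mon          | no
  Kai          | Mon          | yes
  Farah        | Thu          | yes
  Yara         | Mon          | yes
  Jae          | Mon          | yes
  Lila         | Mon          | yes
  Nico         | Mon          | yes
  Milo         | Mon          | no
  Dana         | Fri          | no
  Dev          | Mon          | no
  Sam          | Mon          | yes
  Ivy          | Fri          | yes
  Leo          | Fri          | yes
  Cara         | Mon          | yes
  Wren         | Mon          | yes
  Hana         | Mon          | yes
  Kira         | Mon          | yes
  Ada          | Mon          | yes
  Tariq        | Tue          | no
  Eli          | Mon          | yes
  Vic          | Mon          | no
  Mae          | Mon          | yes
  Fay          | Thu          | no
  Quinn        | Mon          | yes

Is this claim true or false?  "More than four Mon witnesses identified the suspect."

Truth condition: |A ∩ B| > 4.
|A| = 20, |A ∩ B| = 16, |A ∖ B| = 4.
|A ∩ B| = 16, so the statement is true.

True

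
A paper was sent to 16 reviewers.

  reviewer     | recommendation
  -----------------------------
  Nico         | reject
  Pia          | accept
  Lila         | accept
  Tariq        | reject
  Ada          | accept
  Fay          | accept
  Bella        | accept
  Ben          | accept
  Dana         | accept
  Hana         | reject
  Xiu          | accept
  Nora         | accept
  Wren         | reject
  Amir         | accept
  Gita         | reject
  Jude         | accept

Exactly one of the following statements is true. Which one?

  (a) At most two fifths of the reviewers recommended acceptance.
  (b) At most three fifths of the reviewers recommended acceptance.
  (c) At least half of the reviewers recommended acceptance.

(c)

|A| = 16, |A ∩ B| = 11, |A ∖ B| = 5.
(a) requires |A ∩ B| / |A| ≤ 2/5: false.
(b) requires |A ∩ B| / |A| ≤ 3/5: false.
(c) requires |A ∩ B| ≥ |A ∖ B|: true.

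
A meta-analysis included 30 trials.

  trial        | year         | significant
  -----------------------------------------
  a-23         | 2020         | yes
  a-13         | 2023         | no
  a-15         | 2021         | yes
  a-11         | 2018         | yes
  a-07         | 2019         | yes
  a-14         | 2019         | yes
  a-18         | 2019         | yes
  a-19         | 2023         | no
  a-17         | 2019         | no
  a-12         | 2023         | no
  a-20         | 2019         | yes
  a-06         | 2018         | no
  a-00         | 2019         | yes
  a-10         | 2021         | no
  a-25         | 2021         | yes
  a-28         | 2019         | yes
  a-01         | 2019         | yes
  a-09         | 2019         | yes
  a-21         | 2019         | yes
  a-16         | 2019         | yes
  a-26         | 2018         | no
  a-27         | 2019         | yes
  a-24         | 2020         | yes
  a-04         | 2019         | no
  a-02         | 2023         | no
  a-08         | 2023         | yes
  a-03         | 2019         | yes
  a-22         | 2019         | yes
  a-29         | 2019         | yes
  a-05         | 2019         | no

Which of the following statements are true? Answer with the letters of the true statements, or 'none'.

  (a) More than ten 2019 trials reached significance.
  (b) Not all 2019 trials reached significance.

(a), (b)

|A| = 17, |A ∩ B| = 14, |A ∖ B| = 3.
(a) |A ∩ B| > 10: holds.
(b) A ⊄ B (|A ∖ B| ≥ 1): holds.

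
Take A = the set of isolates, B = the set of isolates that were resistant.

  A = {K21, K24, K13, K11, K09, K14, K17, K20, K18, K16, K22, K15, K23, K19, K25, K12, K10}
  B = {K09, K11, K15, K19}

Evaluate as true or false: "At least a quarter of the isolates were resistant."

False

The determiner here denotes the relation: |A ∩ B| / |A| ≥ 1/4.
|A| = 17, |A ∩ B| = 4, |A ∖ B| = 13.
|A ∩ B|/|A| = 4/17, so the statement is false.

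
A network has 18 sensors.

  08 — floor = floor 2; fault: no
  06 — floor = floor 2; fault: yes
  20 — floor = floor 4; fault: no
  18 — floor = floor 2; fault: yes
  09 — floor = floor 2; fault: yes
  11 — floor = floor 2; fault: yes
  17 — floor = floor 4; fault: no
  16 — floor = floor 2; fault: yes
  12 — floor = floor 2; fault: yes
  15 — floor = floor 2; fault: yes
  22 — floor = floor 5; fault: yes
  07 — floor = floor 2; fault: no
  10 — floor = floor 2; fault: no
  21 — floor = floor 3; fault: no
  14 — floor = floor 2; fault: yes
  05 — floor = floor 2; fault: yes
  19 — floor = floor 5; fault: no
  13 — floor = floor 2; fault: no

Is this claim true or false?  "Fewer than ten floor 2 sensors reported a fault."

Truth condition: |A ∩ B| < 10.
A (the restrictor) = {08, 06, 18, 09, 11, 16, 12, 15, 07, 10, 14, 05, 13}, |A| = 13.
A ∩ B = {06, 18, 09, 11, 16, 12, 15, 14, 05}, so |A ∩ B| = 9.
|A ∩ B| = 9, so the statement is true.

True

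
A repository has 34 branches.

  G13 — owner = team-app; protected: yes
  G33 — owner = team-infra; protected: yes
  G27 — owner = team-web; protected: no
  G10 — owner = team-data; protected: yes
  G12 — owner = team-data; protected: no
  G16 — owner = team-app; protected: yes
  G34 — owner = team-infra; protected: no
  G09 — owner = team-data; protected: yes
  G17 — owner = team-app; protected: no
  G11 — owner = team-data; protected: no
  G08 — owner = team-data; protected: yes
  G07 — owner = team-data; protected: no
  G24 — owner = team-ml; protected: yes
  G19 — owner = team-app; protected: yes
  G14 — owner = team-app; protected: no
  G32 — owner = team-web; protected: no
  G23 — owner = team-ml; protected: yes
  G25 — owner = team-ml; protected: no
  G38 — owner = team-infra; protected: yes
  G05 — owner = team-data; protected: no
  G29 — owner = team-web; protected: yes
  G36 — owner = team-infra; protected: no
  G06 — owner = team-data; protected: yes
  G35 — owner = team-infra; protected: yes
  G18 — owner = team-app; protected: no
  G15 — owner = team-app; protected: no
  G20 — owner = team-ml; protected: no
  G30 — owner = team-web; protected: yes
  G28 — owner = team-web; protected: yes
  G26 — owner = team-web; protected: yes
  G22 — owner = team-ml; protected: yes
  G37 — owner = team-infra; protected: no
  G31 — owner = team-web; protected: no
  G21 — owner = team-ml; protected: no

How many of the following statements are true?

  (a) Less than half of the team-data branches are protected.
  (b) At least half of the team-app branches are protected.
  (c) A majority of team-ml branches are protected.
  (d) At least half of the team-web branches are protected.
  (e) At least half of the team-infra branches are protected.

(a) team-data: |A| = 8, |A ∩ B| = 4; needs |A ∩ B| < |A ∖ B| — false.
(b) team-app: |A| = 7, |A ∩ B| = 3; needs |A ∩ B| ≥ |A ∖ B| — false.
(c) team-ml: |A| = 6, |A ∩ B| = 3; needs |A ∩ B| > |A ∖ B| — false.
(d) team-web: |A| = 7, |A ∩ B| = 4; needs |A ∩ B| ≥ |A ∖ B| — true.
(e) team-infra: |A| = 6, |A ∩ B| = 3; needs |A ∩ B| ≥ |A ∖ B| — true.

2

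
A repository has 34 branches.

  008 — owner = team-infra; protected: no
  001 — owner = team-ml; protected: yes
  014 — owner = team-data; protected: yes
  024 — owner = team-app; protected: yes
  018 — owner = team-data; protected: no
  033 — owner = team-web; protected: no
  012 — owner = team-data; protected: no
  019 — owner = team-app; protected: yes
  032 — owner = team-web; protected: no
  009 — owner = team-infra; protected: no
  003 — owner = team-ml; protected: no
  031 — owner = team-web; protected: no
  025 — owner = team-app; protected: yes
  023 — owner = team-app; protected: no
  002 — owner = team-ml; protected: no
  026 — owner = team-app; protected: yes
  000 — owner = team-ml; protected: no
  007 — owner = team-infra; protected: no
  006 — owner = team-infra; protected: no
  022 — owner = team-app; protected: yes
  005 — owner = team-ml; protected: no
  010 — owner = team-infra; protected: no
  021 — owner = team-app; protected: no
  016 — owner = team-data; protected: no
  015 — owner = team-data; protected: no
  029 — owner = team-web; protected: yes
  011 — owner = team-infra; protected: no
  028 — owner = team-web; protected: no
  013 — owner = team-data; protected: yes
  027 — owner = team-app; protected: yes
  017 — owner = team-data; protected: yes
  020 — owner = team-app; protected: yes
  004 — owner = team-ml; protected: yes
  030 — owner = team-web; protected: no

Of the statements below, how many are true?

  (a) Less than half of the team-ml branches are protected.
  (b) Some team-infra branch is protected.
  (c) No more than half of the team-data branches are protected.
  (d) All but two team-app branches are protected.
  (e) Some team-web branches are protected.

4

(a) team-ml: |A| = 6, |A ∩ B| = 2; needs |A ∩ B| < |A ∖ B| — true.
(b) team-infra: |A| = 6, |A ∩ B| = 0; needs A ∩ B ≠ ∅ (|A ∩ B| ≥ 1) — false.
(c) team-data: |A| = 7, |A ∩ B| = 3; needs |A ∩ B| ≤ |A ∖ B| — true.
(d) team-app: |A| = 9, |A ∩ B| = 7; needs |A ∖ B| = 2 — true.
(e) team-web: |A| = 6, |A ∩ B| = 1; needs A ∩ B ≠ ∅ (|A ∩ B| ≥ 1) — true.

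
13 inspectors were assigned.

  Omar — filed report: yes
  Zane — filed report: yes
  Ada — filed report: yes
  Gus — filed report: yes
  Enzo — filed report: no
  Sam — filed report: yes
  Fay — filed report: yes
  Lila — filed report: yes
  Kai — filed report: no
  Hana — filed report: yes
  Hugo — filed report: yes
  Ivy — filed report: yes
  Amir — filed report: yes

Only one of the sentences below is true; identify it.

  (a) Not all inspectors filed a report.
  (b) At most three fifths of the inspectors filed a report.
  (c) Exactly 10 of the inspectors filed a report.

|A| = 13, |A ∩ B| = 11, |A ∖ B| = 2.
(a) requires A ⊄ B (|A ∖ B| ≥ 1): true.
(b) requires |A ∩ B| / |A| ≤ 3/5: false.
(c) requires |A ∩ B| = 10: false.

(a)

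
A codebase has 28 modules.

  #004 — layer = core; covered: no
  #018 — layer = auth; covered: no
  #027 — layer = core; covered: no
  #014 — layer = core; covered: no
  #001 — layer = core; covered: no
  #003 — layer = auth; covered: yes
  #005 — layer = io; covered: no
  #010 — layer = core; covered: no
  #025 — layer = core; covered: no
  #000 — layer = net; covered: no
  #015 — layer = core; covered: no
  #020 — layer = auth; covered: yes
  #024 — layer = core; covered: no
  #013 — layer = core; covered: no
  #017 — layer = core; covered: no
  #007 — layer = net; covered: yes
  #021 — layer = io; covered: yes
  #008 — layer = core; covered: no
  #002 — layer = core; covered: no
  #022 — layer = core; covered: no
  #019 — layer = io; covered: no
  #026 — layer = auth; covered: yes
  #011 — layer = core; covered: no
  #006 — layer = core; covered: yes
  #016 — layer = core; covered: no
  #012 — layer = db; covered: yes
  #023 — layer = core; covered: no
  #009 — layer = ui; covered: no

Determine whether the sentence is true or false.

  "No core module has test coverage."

Truth condition: A ∩ B = ∅ (|A ∩ B| = 0).
|A| = 17, |A ∩ B| = 1, |A ∖ B| = 16.
So the statement is false.

False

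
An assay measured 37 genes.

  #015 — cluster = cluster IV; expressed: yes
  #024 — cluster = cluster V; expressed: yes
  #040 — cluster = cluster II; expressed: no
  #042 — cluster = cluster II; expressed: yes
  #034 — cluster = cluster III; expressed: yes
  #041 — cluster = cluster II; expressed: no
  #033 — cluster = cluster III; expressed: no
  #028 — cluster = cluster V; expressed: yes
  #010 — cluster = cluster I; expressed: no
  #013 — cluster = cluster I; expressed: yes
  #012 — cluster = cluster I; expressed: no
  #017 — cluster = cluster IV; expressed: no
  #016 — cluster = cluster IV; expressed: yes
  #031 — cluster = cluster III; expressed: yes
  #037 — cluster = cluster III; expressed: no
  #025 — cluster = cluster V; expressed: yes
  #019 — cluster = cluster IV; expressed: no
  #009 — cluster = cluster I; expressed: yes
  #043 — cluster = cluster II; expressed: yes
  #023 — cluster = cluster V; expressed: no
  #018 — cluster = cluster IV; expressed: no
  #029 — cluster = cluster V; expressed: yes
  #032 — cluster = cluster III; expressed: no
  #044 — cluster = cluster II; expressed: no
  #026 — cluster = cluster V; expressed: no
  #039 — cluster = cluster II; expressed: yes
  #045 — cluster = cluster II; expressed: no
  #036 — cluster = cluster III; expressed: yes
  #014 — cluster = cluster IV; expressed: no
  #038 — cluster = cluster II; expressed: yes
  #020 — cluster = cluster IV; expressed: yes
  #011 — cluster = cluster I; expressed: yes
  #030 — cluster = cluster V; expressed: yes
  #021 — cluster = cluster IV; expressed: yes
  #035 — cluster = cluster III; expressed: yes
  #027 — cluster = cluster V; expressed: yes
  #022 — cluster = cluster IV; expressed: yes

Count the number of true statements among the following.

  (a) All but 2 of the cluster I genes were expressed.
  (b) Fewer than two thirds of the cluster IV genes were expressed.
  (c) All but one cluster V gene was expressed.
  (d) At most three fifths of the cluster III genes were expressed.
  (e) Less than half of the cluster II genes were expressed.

3

(a) cluster I: |A| = 5, |A ∩ B| = 3; needs |A ∖ B| = 2 — true.
(b) cluster IV: |A| = 9, |A ∩ B| = 5; needs |A ∩ B| / |A| < 2/3 — true.
(c) cluster V: |A| = 8, |A ∩ B| = 6; needs |A ∖ B| = 1 — false.
(d) cluster III: |A| = 7, |A ∩ B| = 4; needs |A ∩ B| / |A| ≤ 3/5 — true.
(e) cluster II: |A| = 8, |A ∩ B| = 4; needs |A ∩ B| < |A ∖ B| — false.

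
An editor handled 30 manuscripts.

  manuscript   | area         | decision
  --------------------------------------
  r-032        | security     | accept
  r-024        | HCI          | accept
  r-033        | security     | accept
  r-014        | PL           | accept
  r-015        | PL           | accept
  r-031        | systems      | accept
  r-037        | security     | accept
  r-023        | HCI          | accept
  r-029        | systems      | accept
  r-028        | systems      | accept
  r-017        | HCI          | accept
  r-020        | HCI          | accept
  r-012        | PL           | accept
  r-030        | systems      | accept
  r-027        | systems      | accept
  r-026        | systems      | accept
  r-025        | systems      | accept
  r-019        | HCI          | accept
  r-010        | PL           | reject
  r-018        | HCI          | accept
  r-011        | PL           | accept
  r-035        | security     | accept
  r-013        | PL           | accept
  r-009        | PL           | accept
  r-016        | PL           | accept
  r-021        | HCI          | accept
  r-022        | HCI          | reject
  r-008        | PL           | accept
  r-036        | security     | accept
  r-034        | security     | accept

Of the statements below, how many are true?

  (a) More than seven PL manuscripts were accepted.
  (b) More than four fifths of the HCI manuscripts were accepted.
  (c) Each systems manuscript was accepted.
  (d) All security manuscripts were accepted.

4

(a) PL: |A| = 9, |A ∩ B| = 8; needs |A ∩ B| > 7 — true.
(b) HCI: |A| = 8, |A ∩ B| = 7; needs |A ∩ B| / |A| > 4/5 — true.
(c) systems: |A| = 7, |A ∩ B| = 7; needs A ⊆ B, i.e. every element of A is in B (|A ∖ B| = 0) — true.
(d) security: |A| = 6, |A ∩ B| = 6; needs A ⊆ B, i.e. every element of A is in B (|A ∖ B| = 0) — true.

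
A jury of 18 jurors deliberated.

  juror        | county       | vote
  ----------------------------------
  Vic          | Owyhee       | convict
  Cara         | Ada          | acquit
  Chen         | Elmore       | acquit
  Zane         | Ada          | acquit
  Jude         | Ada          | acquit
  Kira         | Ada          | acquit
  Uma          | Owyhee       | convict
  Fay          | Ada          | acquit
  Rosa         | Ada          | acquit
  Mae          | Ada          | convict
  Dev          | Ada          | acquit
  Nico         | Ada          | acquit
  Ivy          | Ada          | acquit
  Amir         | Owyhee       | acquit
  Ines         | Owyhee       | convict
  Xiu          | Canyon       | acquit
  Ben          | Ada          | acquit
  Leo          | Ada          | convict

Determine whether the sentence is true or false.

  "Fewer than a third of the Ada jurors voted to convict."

True

'Fewer than a third of the Ada jurors voted to convict' holds iff |A ∩ B| / |A| < 1/3.
A (the restrictor) = {Cara, Zane, Jude, Kira, Fay, Rosa, Mae, Dev, Nico, Ivy, Ben, Leo}, |A| = 12.
A ∩ B = {Mae, Leo}, so |A ∩ B| = 2.
A ∖ B = {Cara, Zane, Jude, Kira, Fay, Rosa, Dev, Nico, Ivy, Ben}, so |A ∖ B| = 10.
|A ∩ B|/|A| = 2/12, so the statement is true.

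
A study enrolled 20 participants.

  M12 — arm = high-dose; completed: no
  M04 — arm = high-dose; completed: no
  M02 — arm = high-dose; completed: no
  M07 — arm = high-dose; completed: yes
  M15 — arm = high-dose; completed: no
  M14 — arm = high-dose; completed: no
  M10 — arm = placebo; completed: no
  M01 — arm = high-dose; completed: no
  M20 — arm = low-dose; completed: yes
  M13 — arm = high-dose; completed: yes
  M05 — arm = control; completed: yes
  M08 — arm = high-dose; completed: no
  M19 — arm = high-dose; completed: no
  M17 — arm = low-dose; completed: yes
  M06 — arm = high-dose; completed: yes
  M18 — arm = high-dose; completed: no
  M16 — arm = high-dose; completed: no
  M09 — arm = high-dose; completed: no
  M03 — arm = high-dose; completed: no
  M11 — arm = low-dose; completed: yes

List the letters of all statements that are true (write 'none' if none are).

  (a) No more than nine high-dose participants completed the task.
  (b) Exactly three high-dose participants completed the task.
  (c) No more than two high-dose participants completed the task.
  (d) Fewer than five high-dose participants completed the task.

|A| = 15, |A ∩ B| = 3, |A ∖ B| = 12.
(a) |A ∩ B| ≤ 9: holds.
(b) |A ∩ B| = 3: holds.
(c) |A ∩ B| ≤ 2: fails.
(d) |A ∩ B| < 5: holds.

(a), (b), (d)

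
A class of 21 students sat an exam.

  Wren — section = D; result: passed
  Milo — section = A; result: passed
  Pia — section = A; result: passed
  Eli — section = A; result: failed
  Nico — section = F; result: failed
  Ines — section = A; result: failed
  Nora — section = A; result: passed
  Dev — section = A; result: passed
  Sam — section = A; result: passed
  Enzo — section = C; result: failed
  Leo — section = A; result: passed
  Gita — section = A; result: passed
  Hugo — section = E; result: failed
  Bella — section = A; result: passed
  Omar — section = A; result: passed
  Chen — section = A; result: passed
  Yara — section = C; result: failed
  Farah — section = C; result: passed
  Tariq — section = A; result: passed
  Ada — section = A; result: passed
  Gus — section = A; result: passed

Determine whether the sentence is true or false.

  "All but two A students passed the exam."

True

Truth condition: |A ∖ B| = 2.
|A| = 15, |A ∩ B| = 13, |A ∖ B| = 2.
|A ∖ B| = 2, so the statement is true.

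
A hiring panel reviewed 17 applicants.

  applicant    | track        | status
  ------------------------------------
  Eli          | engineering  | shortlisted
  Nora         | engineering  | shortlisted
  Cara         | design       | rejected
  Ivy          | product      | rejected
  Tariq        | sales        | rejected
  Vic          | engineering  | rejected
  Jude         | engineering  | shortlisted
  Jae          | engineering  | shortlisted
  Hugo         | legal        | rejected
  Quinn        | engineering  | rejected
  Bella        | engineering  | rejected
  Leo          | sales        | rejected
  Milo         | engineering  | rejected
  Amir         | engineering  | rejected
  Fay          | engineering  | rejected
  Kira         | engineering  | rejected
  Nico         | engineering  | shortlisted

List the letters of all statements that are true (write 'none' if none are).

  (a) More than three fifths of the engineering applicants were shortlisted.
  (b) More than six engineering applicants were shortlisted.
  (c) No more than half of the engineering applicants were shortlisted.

(c)

|A| = 12, |A ∩ B| = 5, |A ∖ B| = 7.
(a) |A ∩ B| / |A| > 3/5: fails.
(b) |A ∩ B| > 6: fails.
(c) |A ∩ B| ≤ |A ∖ B|: holds.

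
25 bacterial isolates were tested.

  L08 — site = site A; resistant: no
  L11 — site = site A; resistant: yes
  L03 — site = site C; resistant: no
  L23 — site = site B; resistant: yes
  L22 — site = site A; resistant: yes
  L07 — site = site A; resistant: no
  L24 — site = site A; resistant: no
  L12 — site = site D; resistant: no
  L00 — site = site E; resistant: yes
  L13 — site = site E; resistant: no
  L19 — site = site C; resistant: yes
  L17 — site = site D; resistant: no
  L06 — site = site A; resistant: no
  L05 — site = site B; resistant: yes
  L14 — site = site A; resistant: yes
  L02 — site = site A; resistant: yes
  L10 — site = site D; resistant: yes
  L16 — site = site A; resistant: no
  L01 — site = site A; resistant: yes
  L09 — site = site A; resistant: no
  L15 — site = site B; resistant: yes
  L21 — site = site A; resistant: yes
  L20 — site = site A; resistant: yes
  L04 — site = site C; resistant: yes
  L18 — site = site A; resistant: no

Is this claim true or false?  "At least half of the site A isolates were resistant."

True

'At least half of the site A isolates were resistant' holds iff |A ∩ B| ≥ |A ∖ B|.
A (the restrictor) = {L08, L11, L22, L07, L24, L06, L14, L02, L16, L01, L09, L21, L20, L18}, |A| = 14.
A ∩ B = {L11, L22, L14, L02, L01, L21, L20}, so |A ∩ B| = 7.
A ∖ B = {L08, L07, L24, L06, L16, L09, L18}, so |A ∖ B| = 7.
7 = 7, so the statement is true.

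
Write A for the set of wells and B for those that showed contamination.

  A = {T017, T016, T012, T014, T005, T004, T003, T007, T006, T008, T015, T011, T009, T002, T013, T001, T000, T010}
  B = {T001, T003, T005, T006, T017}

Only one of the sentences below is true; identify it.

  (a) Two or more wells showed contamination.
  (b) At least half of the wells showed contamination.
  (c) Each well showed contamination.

(a)

|A| = 18, |A ∩ B| = 5, |A ∖ B| = 13.
(a) requires |A ∩ B| ≥ 2: true.
(b) requires |A ∩ B| ≥ |A ∖ B|: false.
(c) requires A ⊆ B, i.e. every element of A is in B (|A ∖ B| = 0): false.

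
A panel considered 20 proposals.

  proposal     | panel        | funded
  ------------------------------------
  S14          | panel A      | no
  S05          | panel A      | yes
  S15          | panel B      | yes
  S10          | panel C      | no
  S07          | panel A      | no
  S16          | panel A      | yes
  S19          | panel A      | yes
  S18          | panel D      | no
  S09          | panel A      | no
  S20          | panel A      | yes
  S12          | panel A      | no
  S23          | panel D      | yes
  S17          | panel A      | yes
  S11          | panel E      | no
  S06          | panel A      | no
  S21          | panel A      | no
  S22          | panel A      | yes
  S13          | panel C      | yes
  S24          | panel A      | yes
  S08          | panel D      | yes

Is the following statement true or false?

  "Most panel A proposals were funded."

True

'Most panel A proposals were funded' holds iff |A ∩ B| > |A ∖ B|.
A (the restrictor) = {S14, S05, S07, S16, S19, S09, S20, S12, S17, S06, S21, S22, S24}, |A| = 13.
A ∩ B = {S05, S16, S19, S20, S17, S22, S24}, so |A ∩ B| = 7.
A ∖ B = {S14, S07, S09, S12, S06, S21}, so |A ∖ B| = 6.
7 > 6, so the statement is true.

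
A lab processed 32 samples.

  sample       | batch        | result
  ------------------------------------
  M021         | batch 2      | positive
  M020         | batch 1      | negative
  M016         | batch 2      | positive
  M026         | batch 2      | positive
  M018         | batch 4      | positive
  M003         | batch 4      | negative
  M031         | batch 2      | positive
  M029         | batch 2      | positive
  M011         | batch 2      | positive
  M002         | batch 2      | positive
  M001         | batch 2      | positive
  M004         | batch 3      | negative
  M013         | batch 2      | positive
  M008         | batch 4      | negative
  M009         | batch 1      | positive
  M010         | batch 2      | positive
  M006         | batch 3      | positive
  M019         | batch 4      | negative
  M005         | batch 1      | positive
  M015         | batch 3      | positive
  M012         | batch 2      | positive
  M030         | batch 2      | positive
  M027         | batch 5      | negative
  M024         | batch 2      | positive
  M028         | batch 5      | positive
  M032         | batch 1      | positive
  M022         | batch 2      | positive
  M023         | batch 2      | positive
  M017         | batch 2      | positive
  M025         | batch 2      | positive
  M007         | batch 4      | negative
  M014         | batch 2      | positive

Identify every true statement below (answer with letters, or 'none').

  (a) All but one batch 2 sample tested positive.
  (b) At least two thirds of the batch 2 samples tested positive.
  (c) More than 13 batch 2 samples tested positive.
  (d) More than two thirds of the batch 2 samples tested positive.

(b), (c), (d)

|A| = 18, |A ∩ B| = 18, |A ∖ B| = 0.
(a) |A ∖ B| = 1: fails.
(b) |A ∩ B| / |A| ≥ 2/3: holds.
(c) |A ∩ B| > 13: holds.
(d) |A ∩ B| / |A| > 2/3: holds.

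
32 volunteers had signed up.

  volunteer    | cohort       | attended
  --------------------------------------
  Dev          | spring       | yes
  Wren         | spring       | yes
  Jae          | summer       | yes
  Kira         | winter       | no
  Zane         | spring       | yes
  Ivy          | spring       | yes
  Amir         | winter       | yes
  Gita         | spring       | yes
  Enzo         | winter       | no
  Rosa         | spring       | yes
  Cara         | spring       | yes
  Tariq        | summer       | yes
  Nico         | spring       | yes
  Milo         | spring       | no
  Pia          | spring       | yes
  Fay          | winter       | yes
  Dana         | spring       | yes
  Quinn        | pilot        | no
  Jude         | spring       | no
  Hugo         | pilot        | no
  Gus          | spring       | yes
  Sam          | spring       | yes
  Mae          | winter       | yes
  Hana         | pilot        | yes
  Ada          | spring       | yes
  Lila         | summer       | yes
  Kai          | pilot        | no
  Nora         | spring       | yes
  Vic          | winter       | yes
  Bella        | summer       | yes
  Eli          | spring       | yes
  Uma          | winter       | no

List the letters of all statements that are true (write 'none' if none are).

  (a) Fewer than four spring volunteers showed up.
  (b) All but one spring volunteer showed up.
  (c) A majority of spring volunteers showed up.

(c)

|A| = 17, |A ∩ B| = 15, |A ∖ B| = 2.
(a) |A ∩ B| < 4: fails.
(b) |A ∖ B| = 1: fails.
(c) |A ∩ B| > |A ∖ B|: holds.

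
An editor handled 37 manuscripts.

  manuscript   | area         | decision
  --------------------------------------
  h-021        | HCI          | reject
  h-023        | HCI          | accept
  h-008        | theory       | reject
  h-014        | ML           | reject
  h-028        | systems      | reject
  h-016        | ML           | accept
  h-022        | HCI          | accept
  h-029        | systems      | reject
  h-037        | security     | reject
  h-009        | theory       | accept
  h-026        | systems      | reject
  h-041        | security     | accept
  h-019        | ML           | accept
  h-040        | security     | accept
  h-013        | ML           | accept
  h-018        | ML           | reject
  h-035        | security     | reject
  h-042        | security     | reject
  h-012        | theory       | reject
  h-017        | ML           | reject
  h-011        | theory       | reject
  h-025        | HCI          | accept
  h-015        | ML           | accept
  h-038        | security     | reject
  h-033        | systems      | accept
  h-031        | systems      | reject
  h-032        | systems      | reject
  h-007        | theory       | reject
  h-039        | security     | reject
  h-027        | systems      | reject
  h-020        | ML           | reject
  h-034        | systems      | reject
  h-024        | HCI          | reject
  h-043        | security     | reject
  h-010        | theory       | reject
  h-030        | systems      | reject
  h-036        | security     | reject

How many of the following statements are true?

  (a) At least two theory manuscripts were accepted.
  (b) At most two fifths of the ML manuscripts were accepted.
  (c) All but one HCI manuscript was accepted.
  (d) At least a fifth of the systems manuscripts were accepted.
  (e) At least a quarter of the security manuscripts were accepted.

0

(a) theory: |A| = 6, |A ∩ B| = 1; needs |A ∩ B| ≥ 2 — false.
(b) ML: |A| = 8, |A ∩ B| = 4; needs |A ∩ B| / |A| ≤ 2/5 — false.
(c) HCI: |A| = 5, |A ∩ B| = 3; needs |A ∖ B| = 1 — false.
(d) systems: |A| = 9, |A ∩ B| = 1; needs |A ∩ B| / |A| ≥ 1/5 — false.
(e) security: |A| = 9, |A ∩ B| = 2; needs |A ∩ B| / |A| ≥ 1/4 — false.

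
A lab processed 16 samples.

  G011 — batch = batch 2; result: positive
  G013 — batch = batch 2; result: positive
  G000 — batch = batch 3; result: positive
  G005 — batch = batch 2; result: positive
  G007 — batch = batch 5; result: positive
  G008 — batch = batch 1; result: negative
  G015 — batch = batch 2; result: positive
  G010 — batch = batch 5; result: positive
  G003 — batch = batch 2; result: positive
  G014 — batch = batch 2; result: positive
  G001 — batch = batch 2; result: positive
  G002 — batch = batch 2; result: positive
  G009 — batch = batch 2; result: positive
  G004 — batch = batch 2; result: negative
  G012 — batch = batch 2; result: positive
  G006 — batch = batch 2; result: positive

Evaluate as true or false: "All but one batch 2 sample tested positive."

True

The determiner here denotes the relation: |A ∖ B| = 1.
A (the restrictor) = {G011, G013, G005, G015, G003, G014, G001, G002, G009, G004, G012, G006}, |A| = 12.
A ∖ B = {G004}, so |A ∖ B| = 1.
|A ∖ B| = 1, so the statement is true.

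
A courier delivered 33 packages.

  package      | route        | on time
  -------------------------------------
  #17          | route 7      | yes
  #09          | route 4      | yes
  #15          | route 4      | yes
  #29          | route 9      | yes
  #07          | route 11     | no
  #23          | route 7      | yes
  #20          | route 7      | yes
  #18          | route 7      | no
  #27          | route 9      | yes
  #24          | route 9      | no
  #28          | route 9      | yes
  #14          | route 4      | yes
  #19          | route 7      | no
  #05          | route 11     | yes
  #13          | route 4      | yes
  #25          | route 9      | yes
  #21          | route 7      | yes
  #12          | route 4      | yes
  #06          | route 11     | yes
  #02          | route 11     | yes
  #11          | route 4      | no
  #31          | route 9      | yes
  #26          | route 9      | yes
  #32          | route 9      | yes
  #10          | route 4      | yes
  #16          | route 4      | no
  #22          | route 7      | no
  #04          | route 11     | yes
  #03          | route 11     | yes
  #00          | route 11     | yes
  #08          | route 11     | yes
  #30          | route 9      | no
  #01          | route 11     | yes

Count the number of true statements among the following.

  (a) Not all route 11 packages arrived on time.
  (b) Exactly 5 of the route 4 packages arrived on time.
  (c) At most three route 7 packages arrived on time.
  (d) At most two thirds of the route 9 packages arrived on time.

(a) route 11: |A| = 9, |A ∩ B| = 8; needs A ⊄ B (|A ∖ B| ≥ 1) — true.
(b) route 4: |A| = 8, |A ∩ B| = 6; needs |A ∩ B| = 5 — false.
(c) route 7: |A| = 7, |A ∩ B| = 4; needs |A ∩ B| ≤ 3 — false.
(d) route 9: |A| = 9, |A ∩ B| = 7; needs |A ∩ B| / |A| ≤ 2/3 — false.

1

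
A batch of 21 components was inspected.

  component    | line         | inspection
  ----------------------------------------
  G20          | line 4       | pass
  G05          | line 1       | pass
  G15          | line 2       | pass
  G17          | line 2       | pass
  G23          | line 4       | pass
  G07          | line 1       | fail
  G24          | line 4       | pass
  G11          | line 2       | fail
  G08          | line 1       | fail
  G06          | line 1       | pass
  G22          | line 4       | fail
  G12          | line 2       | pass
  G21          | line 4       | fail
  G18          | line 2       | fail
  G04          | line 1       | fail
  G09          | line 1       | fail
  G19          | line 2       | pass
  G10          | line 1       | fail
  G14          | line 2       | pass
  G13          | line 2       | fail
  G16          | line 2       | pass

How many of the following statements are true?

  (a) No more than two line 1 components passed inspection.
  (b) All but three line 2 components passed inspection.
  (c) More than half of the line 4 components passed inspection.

(a) line 1: |A| = 7, |A ∩ B| = 2; needs |A ∩ B| ≤ 2 — true.
(b) line 2: |A| = 9, |A ∩ B| = 6; needs |A ∖ B| = 3 — true.
(c) line 4: |A| = 5, |A ∩ B| = 3; needs |A ∩ B| > |A ∖ B| — true.

3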